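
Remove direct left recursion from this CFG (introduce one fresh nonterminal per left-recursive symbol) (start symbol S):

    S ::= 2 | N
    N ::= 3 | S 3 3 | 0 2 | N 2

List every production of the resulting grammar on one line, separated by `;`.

Left recursion appears on N.
For N: α = {2}, β = {3, S 3 3, 0 2}. Rewrite as N → β N' and N' → α N' | ε.

S ::= 2 | N; N ::= 3 N' | S 3 3 N' | 0 2 N'; N' ::= 2 N' | epsilon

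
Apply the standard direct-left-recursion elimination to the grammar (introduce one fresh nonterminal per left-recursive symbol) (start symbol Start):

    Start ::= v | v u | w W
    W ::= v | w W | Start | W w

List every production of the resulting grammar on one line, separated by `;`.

Left recursion appears on W.
For W: α = {w}, β = {v, w W, Start}. Rewrite as W → β W1 and W1 → α W1 | ε.

Start ::= v | v u | w W; W ::= v W1 | w W W1 | Start W1; W1 ::= w W1 | ε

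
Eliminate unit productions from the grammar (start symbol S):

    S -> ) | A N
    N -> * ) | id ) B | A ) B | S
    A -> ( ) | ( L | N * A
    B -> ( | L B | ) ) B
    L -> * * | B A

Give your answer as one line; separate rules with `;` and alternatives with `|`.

S -> ) | A N; N -> ) | A N | * ) | id ) B | A ) B; A -> ( ) | ( L | N * A; B -> ( | L B | ) ) B; L -> * * | B A

Unit pairs: N ⇒* {S}.
For each unit pair (A, B), copy every non-unit production of B to A, then drop all unit productions.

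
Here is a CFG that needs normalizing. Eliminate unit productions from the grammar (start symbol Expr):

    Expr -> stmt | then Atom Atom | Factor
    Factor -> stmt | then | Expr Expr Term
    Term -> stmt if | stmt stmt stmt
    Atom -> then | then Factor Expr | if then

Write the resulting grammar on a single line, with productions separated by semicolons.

Unit pairs: Expr ⇒* {Factor}.
Replace each nonterminal's rules with the union of the non-unit rules of every nonterminal it unit-derives.

Expr -> stmt | then | Expr Expr Term | then Atom Atom; Factor -> stmt | then | Expr Expr Term; Term -> stmt if | stmt stmt stmt; Atom -> then | then Factor Expr | if then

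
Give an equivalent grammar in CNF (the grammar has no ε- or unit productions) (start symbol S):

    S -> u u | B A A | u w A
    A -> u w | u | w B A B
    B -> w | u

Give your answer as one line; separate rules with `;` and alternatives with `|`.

S -> X1 X1 | B Y1 | X1 Y2; A -> X1 X2 | u | X2 Y3; B -> w | u; X1 -> u; X2 -> w; Y1 -> A A; Y2 -> X2 A; Y3 -> B Y4; Y4 -> A B

Introduce a nonterminal for each terminal appearing in a rule of length ≥ 2: X1 → u, X2 → w.
Binarize each right-hand side of length ≥ 3 by chaining fresh nonterminals (Y1, Y2, …): affected rules were S → B A A; S → X1 X2 A; A → X2 B A B.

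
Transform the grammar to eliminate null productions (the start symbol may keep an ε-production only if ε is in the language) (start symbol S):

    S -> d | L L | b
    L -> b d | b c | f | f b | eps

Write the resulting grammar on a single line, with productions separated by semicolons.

The nullable symbols are {L, S}.
ε ∈ L(G) since S is nullable, so keep S → ε.
Expand every rule over subsets of its nullable positions: S → L L gives L L | L.

S -> d | L L | L | b | ε; L -> b d | b c | f | f b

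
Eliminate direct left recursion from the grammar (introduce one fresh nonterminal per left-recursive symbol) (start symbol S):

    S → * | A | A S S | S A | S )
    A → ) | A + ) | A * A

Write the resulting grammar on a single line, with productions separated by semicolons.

S → * S' | A S' | A S S S'; A → ) A'; S' → A S' | ) S' | ε; A' → + ) A' | * A A' | ε

Directly left-recursive nonterminals: S, A.
For S: α = {A, )}, β = {*, A, A S S}. Rewrite as S → β S' and S' → α S' | ε.
For A: α = {+ ), * A}, β = {)}. Rewrite as A → β A' and A' → α A' | ε.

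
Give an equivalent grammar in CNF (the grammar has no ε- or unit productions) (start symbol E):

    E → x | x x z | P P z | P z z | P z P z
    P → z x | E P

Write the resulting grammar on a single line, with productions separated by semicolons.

E → x | X1 Y1 | P Y2 | P Y3 | P Y4; P → X2 X1 | E P; X1 → x; X2 → z; Y1 → X1 X2; Y2 → P X2; Y3 → X2 X2; Y4 → X2 Y5; Y5 → P X2

Introduce a nonterminal for each terminal appearing in a rule of length ≥ 2: X1 → x, X2 → z.
Binarize each right-hand side of length ≥ 3 by chaining fresh nonterminals (Y1, Y2, …): affected rules were E → X1 X1 X2; E → P P X2; E → P X2 X2; E → P X2 P X2.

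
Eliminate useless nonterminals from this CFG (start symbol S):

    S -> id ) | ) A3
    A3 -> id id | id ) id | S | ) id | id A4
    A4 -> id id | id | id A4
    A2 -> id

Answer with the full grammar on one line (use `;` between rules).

S -> id ) | ) A3; A3 -> id id | id ) id | S | ) id | id A4; A4 -> id id | id | id A4

Generating nonterminals: {A2, A3, A4, S}.
Reachable from S after that: {A3, A4, S}.
Removed useless symbols: {A2} and every production mentioning them.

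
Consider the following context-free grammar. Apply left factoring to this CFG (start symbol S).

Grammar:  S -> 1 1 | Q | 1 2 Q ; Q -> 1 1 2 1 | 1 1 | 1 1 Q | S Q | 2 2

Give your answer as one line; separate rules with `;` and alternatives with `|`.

S -> Q | 1 S'; Q -> S Q | 2 2 | 1 1 Q'; S' -> 1 | 2 Q; Q' -> 2 1 | ε | Q

S has alternatives sharing prefix '1': factor to S → 1 S' with S' → 1 | 2 Q.
Q has alternatives sharing prefix '1 1': factor to Q → 1 1 Q' with Q' → 2 1 | ε | Q.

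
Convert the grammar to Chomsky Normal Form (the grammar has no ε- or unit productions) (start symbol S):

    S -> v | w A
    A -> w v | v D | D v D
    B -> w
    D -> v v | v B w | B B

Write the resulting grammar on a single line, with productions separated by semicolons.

S -> v | X1 A; A -> X1 X2 | X2 D | D Y1; B -> w; D -> X2 X2 | X2 Y2 | B B; X1 -> w; X2 -> v; Y1 -> X2 D; Y2 -> B X1

Introduce a nonterminal for each terminal appearing in a rule of length ≥ 2: X1 → w, X2 → v.
Binarize each right-hand side of length ≥ 3 by chaining fresh nonterminals (Y1, Y2, …): affected rules were A → D X2 D; D → X2 B X1.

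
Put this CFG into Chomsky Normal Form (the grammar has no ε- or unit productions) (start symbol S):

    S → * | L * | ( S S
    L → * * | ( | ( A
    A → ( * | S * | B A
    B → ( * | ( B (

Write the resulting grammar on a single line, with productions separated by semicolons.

S → * | L X1 | X2 Y1; L → X1 X1 | ( | X2 A; A → X2 X1 | S X1 | B A; B → X2 X1 | X2 Y2; X1 → *; X2 → (; Y1 → S S; Y2 → B X2

Introduce a nonterminal for each terminal appearing in a rule of length ≥ 2: X1 → *, X2 → (.
Binarize each right-hand side of length ≥ 3 by chaining fresh nonterminals (Y1, Y2, …): affected rules were S → X2 S S; B → X2 B X2.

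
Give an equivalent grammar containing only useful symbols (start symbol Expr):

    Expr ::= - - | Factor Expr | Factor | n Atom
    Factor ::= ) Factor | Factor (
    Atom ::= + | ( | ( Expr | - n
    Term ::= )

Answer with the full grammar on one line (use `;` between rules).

Generating nonterminals: {Atom, Expr, Term}.
Reachable from Expr after that: {Atom, Expr}.
Removed useless symbols: {Factor, Term} and every production mentioning them.

Expr ::= - - | n Atom; Atom ::= + | ( | ( Expr | - n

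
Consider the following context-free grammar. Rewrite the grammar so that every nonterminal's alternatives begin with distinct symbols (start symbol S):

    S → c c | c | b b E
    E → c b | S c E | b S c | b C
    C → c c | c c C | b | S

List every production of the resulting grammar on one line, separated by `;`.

S has alternatives sharing prefix 'c': factor to S → c S' with S' → c | ε.
E has alternatives sharing prefix 'b': factor to E → b E' with E' → S c | C.
C has alternatives sharing prefix 'c c': factor to C → c c C' with C' → ε | C.

S → b b E | c S'; E → c b | S c E | b E'; C → b | S | c c C'; S' → c | ε; E' → S c | C; C' → ε | C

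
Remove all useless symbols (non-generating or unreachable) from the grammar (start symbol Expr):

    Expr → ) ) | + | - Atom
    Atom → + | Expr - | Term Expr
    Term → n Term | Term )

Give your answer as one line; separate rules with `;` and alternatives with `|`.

Expr → ) ) | + | - Atom; Atom → + | Expr -

Generating nonterminals: {Atom, Expr}.
Reachable from Expr after that: {Atom, Expr}.
Removed useless symbols: {Term} and every production mentioning them.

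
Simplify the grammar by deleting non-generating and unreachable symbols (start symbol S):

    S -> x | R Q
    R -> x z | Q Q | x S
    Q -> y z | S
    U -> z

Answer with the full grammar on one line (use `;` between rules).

Generating nonterminals: {Q, R, S, U}.
Reachable from S after that: {Q, R, S}.
Removed useless symbols: {U} and every production mentioning them.

S -> x | R Q; R -> x z | Q Q | x S; Q -> y z | S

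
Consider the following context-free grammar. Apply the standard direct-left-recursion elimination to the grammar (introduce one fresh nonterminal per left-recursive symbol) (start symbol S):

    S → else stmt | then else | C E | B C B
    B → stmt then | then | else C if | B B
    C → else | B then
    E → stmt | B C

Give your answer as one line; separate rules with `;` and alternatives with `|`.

Left recursion appears on B.
For B: α = {B}, β = {stmt then, then, else C if}. Rewrite as B → β B' and B' → α B' | ε.

S → else stmt | then else | C E | B C B; B → stmt then B' | then B' | else C if B'; C → else | B then; E → stmt | B C; B' → B B' | ε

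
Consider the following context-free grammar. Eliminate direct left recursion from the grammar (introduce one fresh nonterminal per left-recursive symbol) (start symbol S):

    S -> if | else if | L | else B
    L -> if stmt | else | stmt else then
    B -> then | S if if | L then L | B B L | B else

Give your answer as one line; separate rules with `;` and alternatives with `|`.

B is directly left-recursive.
For B: α = {B L, else}, β = {then, S if if, L then L}. Rewrite as B → β B' and B' → α B' | ε.

S -> if | else if | L | else B; L -> if stmt | else | stmt else then; B -> then B' | S if if B' | L then L B'; B' -> B L B' | else B' | ε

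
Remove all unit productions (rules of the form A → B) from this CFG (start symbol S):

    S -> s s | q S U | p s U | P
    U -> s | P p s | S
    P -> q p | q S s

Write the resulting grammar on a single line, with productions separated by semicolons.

Unit pairs: S ⇒* {P}; U ⇒* {P, S}.
For each unit pair (A, B), copy every non-unit production of B to A, then drop all unit productions.

S -> s s | q S U | p s U | q p | q S s; U -> s | P p s | s s | q S U | p s U | q p | q S s; P -> q p | q S s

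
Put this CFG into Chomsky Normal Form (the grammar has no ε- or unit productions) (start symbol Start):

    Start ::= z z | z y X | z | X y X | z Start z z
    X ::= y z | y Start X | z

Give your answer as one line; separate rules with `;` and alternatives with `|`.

Introduce a nonterminal for each terminal appearing in a rule of length ≥ 2: X1 → z, X2 → y.
Binarize each right-hand side of length ≥ 3 by chaining fresh nonterminals (Y1, Y2, …): affected rules were Start → X1 X2 X; Start → X X2 X; Start → X1 Start X1 X1; X → X2 Start X.

Start ::= X1 X1 | X1 Y1 | z | X Y2 | X1 Y3; X ::= X2 X1 | X2 Y5 | z; X1 ::= z; X2 ::= y; Y1 ::= X2 X; Y2 ::= X2 X; Y3 ::= Start Y4; Y4 ::= X1 X1; Y5 ::= Start X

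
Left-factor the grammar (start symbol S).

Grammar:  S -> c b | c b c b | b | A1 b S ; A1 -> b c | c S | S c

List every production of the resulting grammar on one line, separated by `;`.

S -> b | A1 b S | c b S'; A1 -> b c | c S | S c; S' -> ε | c b

S has alternatives sharing prefix 'c b': factor to S → c b S' with S' → ε | c b.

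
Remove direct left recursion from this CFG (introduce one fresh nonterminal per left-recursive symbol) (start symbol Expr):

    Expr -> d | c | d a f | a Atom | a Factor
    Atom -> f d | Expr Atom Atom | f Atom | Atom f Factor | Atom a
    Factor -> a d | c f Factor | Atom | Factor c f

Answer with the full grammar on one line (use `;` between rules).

Directly left-recursive nonterminals: Atom, Factor.
For Atom: α = {f Factor, a}, β = {f d, Expr Atom Atom, f Atom}. Rewrite as Atom → β Atom1 and Atom1 → α Atom1 | ε.
For Factor: α = {c f}, β = {a d, c f Factor, Atom}. Rewrite as Factor → β Factor1 and Factor1 → α Factor1 | ε.

Expr -> d | c | d a f | a Atom | a Factor; Atom -> f d Atom1 | Expr Atom Atom Atom1 | f Atom Atom1; Factor -> a d Factor1 | c f Factor Factor1 | Atom Factor1; Atom1 -> f Factor Atom1 | a Atom1 | ε; Factor1 -> c f Factor1 | ε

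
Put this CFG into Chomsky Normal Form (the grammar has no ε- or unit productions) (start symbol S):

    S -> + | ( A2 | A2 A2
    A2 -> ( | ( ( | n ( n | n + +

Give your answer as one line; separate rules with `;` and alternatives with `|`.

Introduce a nonterminal for each terminal appearing in a rule of length ≥ 2: X1 → (, X2 → n, X3 → +.
Binarize each right-hand side of length ≥ 3 by chaining fresh nonterminals (Y1, Y2, …): affected rules were A2 → X2 X1 X2; A2 → X2 X3 X3.

S -> + | X1 A2 | A2 A2; A2 -> ( | X1 X1 | X2 Y1 | X2 Y2; X1 -> (; X2 -> n; X3 -> +; Y1 -> X1 X2; Y2 -> X3 X3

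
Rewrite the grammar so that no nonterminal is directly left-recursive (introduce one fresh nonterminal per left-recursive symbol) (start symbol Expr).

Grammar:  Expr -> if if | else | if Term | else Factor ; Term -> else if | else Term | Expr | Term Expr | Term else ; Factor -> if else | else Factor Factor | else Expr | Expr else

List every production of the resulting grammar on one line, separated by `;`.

Directly left-recursive nonterminal: Term.
For Term: α = {Expr, else}, β = {else if, else Term, Expr}. Rewrite as Term → β Term1 and Term1 → α Term1 | ε.

Expr -> if if | else | if Term | else Factor; Term -> else if Term1 | else Term Term1 | Expr Term1; Factor -> if else | else Factor Factor | else Expr | Expr else; Term1 -> Expr Term1 | else Term1 | ε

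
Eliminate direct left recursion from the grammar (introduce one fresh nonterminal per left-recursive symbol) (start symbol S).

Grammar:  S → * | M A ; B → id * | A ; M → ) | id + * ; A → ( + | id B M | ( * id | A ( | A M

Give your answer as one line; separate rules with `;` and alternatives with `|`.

Left recursion appears on A.
For A: α = {(, M}, β = {( +, id B M, ( * id}. Rewrite as A → β A' and A' → α A' | ε.

S → * | M A; B → id * | A; M → ) | id + *; A → ( + A' | id B M A' | ( * id A'; A' → ( A' | M A' | ε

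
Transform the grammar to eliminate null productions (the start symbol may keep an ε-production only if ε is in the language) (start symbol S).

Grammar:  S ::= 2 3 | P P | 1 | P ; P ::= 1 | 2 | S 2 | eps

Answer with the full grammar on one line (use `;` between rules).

Nullable set = {P, S}.
ε ∈ L(G) since S is nullable, so keep S → ε.
Expand every rule over subsets of its nullable positions: S → P P gives P P | P.

S ::= 2 3 | P P | P | 1 | ε; P ::= 1 | 2 | S 2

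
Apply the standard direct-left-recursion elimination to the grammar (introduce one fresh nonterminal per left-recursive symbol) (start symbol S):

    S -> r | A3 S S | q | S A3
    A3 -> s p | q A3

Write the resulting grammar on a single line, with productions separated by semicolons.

Left recursion appears on S.
For S: α = {A3}, β = {r, A3 S S, q}. Rewrite as S → β S' and S' → α S' | ε.

S -> r S' | A3 S S S' | q S'; A3 -> s p | q A3; S' -> A3 S' | ε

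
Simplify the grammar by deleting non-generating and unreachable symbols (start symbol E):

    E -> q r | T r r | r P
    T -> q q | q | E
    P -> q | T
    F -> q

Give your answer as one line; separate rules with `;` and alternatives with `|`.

E -> q r | T r r | r P; T -> q q | q | E; P -> q | T

Generating nonterminals: {E, F, P, T}.
Reachable from E after that: {E, P, T}.
Removed useless symbols: {F} and every production mentioning them.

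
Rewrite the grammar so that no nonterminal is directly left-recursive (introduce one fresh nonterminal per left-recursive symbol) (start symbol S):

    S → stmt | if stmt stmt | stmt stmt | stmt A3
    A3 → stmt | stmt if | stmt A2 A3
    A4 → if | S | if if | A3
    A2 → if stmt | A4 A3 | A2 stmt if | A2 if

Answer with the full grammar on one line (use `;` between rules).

S → stmt | if stmt stmt | stmt stmt | stmt A3; A3 → stmt | stmt if | stmt A2 A3; A4 → if | S | if if | A3; A2 → if stmt A2' | A4 A3 A2'; A2' → stmt if A2' | if A2' | ε

Directly left-recursive nonterminal: A2.
For A2: α = {stmt if, if}, β = {if stmt, A4 A3}. Rewrite as A2 → β A2' and A2' → α A2' | ε.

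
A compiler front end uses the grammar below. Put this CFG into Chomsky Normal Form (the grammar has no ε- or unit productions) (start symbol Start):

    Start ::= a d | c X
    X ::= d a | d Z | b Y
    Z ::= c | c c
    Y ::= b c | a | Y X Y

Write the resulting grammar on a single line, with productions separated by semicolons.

Start ::= X1 X2 | X3 X; X ::= X2 X1 | X2 Z | X4 Y; Z ::= c | X3 X3; Y ::= X4 X3 | a | Y Y1; X1 ::= a; X2 ::= d; X3 ::= c; X4 ::= b; Y1 ::= X Y

Introduce a nonterminal for each terminal appearing in a rule of length ≥ 2: X1 → a, X2 → d, X3 → c, X4 → b.
Binarize each right-hand side of length ≥ 3 by chaining fresh nonterminals (Y1, Y2, …): affected rules were Y → Y X Y.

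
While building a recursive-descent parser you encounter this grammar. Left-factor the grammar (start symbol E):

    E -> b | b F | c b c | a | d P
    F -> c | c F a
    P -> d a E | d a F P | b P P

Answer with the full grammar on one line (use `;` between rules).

E -> c b c | a | d P | b E'; F -> c F'; P -> b P P | d a P'; E' -> ε | F; F' -> ε | F a; P' -> E | F P

E has alternatives sharing prefix 'b': factor to E → b E' with E' → ε | F.
F has alternatives sharing prefix 'c': factor to F → c F' with F' → ε | F a.
P has alternatives sharing prefix 'd a': factor to P → d a P' with P' → E | F P.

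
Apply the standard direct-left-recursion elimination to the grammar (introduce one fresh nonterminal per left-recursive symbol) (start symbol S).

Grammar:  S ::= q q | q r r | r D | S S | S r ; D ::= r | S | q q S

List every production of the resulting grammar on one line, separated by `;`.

S ::= q q S' | q r r S' | r D S'; D ::= r | S | q q S; S' ::= S S' | r S' | eps

Left recursion appears on S.
For S: α = {S, r}, β = {q q, q r r, r D}. Rewrite as S → β S' and S' → α S' | ε.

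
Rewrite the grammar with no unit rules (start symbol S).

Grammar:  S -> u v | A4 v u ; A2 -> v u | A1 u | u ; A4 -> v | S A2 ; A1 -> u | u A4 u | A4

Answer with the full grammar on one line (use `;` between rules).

S -> u v | A4 v u; A2 -> v u | A1 u | u; A4 -> v | S A2; A1 -> v | S A2 | u | u A4 u

Unit pairs: A1 ⇒* {A4}.
For every A with A ⇒* B via unit rules, add B's non-unit alternatives to A; then delete every rule of the form X → Y.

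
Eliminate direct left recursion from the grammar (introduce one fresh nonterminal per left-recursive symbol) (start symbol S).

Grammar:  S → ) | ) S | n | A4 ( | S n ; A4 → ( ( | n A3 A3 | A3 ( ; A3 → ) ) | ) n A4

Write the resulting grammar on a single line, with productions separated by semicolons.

S → ) S' | ) S S' | n S' | A4 ( S'; A4 → ( ( | n A3 A3 | A3 (; A3 → ) ) | ) n A4; S' → n S' | ε

Left recursion appears on S.
For S: α = {n}, β = {), ) S, n, A4 (}. Rewrite as S → β S' and S' → α S' | ε.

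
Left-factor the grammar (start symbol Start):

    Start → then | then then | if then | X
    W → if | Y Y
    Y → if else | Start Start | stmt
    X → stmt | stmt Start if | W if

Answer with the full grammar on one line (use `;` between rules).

Start → if then | X | then Start1; W → if | Y Y; Y → if else | Start Start | stmt; X → W if | stmt X1; Start1 → ε | then; X1 → ε | Start if

Start has alternatives sharing prefix 'then': factor to Start → then Start1 with Start1 → ε | then.
X has alternatives sharing prefix 'stmt': factor to X → stmt X1 with X1 → ε | Start if.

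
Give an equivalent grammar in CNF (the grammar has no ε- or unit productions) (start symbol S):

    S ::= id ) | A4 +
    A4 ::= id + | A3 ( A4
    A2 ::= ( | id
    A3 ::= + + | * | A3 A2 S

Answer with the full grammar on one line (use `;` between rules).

Introduce a nonterminal for each terminal appearing in a rule of length ≥ 2: X1 → id, X2 → ), X3 → +, X4 → (.
Binarize each right-hand side of length ≥ 3 by chaining fresh nonterminals (Y1, Y2, …): affected rules were A4 → A3 X4 A4; A3 → A3 A2 S.

S ::= X1 X2 | A4 X3; A4 ::= X1 X3 | A3 Y1; A2 ::= ( | id; A3 ::= X3 X3 | * | A3 Y2; X1 ::= id; X2 ::= ); X3 ::= +; X4 ::= (; Y1 ::= X4 A4; Y2 ::= A2 S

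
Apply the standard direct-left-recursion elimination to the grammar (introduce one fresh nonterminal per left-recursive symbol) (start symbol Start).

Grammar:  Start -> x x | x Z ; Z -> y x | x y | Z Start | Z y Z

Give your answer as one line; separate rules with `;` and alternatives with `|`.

Start -> x x | x Z; Z -> y x Z1 | x y Z1; Z1 -> Start Z1 | y Z Z1 | ε

Directly left-recursive nonterminal: Z.
For Z: α = {Start, y Z}, β = {y x, x y}. Rewrite as Z → β Z1 and Z1 → α Z1 | ε.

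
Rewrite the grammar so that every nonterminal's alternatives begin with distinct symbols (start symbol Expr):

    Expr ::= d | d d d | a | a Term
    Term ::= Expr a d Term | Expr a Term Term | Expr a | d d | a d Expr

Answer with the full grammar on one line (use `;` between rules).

Expr ::= d Expr1 | a Expr2; Term ::= d d | a d Expr | Expr a Term1; Expr1 ::= eps | d d; Expr2 ::= eps | Term; Term1 ::= d Term | Term Term | eps

Expr has alternatives sharing prefix 'd': factor to Expr → d Expr1 with Expr1 → ε | d d.
Expr has alternatives sharing prefix 'a': factor to Expr → a Expr2 with Expr2 → ε | Term.
Term has alternatives sharing prefix 'Expr a': factor to Term → Expr a Term1 with Term1 → d Term | Term Term | ε.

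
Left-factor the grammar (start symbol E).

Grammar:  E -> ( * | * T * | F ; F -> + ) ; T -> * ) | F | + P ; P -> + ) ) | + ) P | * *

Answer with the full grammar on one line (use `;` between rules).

P has alternatives sharing prefix '+ )': factor to P → + ) P' with P' → ) | P.

E -> ( * | * T * | F; F -> + ); T -> * ) | F | + P; P -> * * | + ) P'; P' -> ) | P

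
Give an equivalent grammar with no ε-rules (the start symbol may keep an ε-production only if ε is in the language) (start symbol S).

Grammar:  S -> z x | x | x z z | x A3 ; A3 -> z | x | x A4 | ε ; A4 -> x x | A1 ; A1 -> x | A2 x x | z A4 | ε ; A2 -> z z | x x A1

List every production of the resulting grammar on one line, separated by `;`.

Nullable nonterminals: {A1, A3, A4}.
ε ∉ L(G), so no ε-production is kept.
For each production, add variants omitting each subset of nullable occurrences: A1 → z A4 gives z A4 | z. A2 → x x A1 gives x x A1 | x x.

S -> z x | x | x z z | x A3; A3 -> z | x | x A4; A4 -> x x | A1; A1 -> x | A2 x x | z A4 | z; A2 -> z z | x x A1 | x x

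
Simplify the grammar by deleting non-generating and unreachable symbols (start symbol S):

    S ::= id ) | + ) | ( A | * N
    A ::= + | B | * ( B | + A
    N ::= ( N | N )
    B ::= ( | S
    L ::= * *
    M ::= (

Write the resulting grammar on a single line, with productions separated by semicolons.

S ::= id ) | + ) | ( A; A ::= + | B | * ( B | + A; B ::= ( | S

Generating nonterminals: {A, B, L, M, S}.
Reachable from S after that: {A, B, S}.
Removed useless symbols: {L, M, N} and every production mentioning them.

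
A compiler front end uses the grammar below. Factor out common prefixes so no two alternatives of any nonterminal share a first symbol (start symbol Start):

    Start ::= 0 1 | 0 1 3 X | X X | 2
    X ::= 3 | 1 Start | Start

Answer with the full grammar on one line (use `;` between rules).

Start ::= X X | 2 | 0 1 Start1; X ::= 3 | 1 Start | Start; Start1 ::= ε | 3 X

Start has alternatives sharing prefix '0 1': factor to Start → 0 1 Start1 with Start1 → ε | 3 X.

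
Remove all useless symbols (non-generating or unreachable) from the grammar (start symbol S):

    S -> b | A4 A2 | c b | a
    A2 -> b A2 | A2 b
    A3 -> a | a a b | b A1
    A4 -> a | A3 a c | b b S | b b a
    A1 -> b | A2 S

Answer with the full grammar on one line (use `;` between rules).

Generating nonterminals: {A1, A3, A4, S}.
Reachable from S after that: {S}.
Removed useless symbols: {A1, A2, A3, A4} and every production mentioning them.

S -> b | c b | a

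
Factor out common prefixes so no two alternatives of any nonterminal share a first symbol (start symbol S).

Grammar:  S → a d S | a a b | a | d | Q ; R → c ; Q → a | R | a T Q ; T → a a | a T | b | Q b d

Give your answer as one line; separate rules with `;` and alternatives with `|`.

S has alternatives sharing prefix 'a': factor to S → a S' with S' → d S | a b | ε.
Q has alternatives sharing prefix 'a': factor to Q → a Q' with Q' → ε | T Q.
T has alternatives sharing prefix 'a': factor to T → a T' with T' → a | T.

S → d | Q | a S'; R → c; Q → R | a Q'; T → b | Q b d | a T'; S' → d S | a b | ε; Q' → ε | T Q; T' → a | T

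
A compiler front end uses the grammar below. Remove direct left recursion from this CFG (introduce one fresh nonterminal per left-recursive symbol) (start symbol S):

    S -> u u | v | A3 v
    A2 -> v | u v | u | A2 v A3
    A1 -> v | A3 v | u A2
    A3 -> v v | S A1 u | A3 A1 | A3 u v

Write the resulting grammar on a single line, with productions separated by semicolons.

Left recursion appears on A2, A3.
For A2: α = {v A3}, β = {v, u v, u}. Rewrite as A2 → β A2' and A2' → α A2' | ε.
For A3: α = {A1, u v}, β = {v v, S A1 u}. Rewrite as A3 → β A3' and A3' → α A3' | ε.

S -> u u | v | A3 v; A2 -> v A2' | u v A2' | u A2'; A1 -> v | A3 v | u A2; A3 -> v v A3' | S A1 u A3'; A2' -> v A3 A2' | ε; A3' -> A1 A3' | u v A3' | ε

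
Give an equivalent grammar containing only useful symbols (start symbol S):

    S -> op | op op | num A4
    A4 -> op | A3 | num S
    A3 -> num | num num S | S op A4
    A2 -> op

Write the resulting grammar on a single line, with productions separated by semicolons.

Generating nonterminals: {A2, A3, A4, S}.
Reachable from S after that: {A3, A4, S}.
Removed useless symbols: {A2} and every production mentioning them.

S -> op | op op | num A4; A4 -> op | A3 | num S; A3 -> num | num num S | S op A4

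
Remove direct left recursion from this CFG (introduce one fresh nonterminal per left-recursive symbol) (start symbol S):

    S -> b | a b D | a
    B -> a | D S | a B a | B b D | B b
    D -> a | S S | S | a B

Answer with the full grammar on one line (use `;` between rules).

Left recursion appears on B.
For B: α = {b D, b}, β = {a, D S, a B a}. Rewrite as B → β B' and B' → α B' | ε.

S -> b | a b D | a; B -> a B' | D S B' | a B a B'; D -> a | S S | S | a B; B' -> b D B' | b B' | ε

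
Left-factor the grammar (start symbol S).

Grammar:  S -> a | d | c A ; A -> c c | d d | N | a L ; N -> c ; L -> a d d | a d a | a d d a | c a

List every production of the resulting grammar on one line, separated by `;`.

L has alternatives sharing prefix 'a d': factor to L → a d L' with L' → d | a | d a.
L' has alternatives sharing prefix 'd': factor to L' → d L'' with L'' → ε | a.

S -> a | d | c A; A -> c c | d d | N | a L; N -> c; L -> c a | a d L'; L' -> a | d L''; L'' -> ε | a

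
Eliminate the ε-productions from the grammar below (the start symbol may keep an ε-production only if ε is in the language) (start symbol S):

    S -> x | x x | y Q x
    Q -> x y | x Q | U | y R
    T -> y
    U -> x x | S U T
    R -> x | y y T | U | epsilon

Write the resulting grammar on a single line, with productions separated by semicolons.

S -> x | x x | y Q x; Q -> x y | x Q | U | y R | y; T -> y; U -> x x | S U T; R -> x | y y T | U

Nullable nonterminals: {R}.
ε ∉ L(G), so no ε-production is kept.
For each production, add variants omitting each subset of nullable occurrences: Q → y R gives y R | y.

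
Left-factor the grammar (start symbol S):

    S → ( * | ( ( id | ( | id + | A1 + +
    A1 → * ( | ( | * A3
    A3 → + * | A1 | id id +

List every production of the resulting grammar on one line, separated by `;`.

S has alternatives sharing prefix '(': factor to S → ( S' with S' → * | ( id | ε.
A1 has alternatives sharing prefix '*': factor to A1 → * A1' with A1' → ( | A3.

S → id + | A1 + + | ( S'; A1 → ( | * A1'; A3 → + * | A1 | id id +; S' → * | ( id | epsilon; A1' → ( | A3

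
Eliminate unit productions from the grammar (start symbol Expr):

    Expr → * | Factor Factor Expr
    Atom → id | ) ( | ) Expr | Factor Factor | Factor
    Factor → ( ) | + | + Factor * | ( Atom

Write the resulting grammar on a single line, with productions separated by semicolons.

Expr → * | Factor Factor Expr; Atom → id | ) ( | ) Expr | Factor Factor | ( ) | + | + Factor * | ( Atom; Factor → ( ) | + | + Factor * | ( Atom

Unit pairs: Atom ⇒* {Factor}.
Replace each nonterminal's rules with the union of the non-unit rules of every nonterminal it unit-derives.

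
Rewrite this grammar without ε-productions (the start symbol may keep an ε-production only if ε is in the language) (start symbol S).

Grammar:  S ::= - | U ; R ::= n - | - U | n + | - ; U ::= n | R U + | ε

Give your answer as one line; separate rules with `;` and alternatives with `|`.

Nullable set = {S, U}.
ε ∈ L(G) since S is nullable, so keep S → ε.
Add the nullable-subset variants: R → - U gives - U | -. U → R U + gives R U + | R +.

S ::= - | U | ε; R ::= n - | - U | - | n +; U ::= n | R U + | R +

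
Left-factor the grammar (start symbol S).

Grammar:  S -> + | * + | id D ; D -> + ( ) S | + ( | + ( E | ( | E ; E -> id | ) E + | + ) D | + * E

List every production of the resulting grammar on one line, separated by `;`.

D has alternatives sharing prefix '+ (': factor to D → + ( D' with D' → ) S | ε | E.
E has alternatives sharing prefix '+': factor to E → + E' with E' → ) D | * E.

S -> + | * + | id D; D -> ( | E | + ( D'; E -> id | ) E + | + E'; D' -> ) S | ε | E; E' -> ) D | * E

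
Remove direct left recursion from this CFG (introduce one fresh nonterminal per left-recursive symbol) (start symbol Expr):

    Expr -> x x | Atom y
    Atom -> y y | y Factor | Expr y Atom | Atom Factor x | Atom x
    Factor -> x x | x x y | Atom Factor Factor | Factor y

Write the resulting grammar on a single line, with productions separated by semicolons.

Left recursion appears on Atom, Factor.
For Atom: α = {Factor x, x}, β = {y y, y Factor, Expr y Atom}. Rewrite as Atom → β Atom1 and Atom1 → α Atom1 | ε.
For Factor: α = {y}, β = {x x, x x y, Atom Factor Factor}. Rewrite as Factor → β Factor1 and Factor1 → α Factor1 | ε.

Expr -> x x | Atom y; Atom -> y y Atom1 | y Factor Atom1 | Expr y Atom Atom1; Factor -> x x Factor1 | x x y Factor1 | Atom Factor Factor Factor1; Atom1 -> Factor x Atom1 | x Atom1 | ε; Factor1 -> y Factor1 | ε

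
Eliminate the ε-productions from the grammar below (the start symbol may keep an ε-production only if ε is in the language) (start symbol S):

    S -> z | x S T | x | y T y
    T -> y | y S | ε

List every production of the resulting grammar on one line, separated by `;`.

Nullable set = {T}.
ε ∉ L(G), so no ε-production is kept.
For each production, add variants omitting each subset of nullable occurrences: S → x S T gives x S T | x S. S → y T y gives y T y | y y.

S -> z | x S T | x S | x | y T y | y y; T -> y | y S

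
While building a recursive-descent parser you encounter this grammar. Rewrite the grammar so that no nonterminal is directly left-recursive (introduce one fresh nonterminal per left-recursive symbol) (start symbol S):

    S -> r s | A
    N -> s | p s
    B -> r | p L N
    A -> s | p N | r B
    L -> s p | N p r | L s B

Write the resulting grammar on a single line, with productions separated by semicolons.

S -> r s | A; N -> s | p s; B -> r | p L N; A -> s | p N | r B; L -> s p L' | N p r L'; L' -> s B L' | ε

Directly left-recursive nonterminal: L.
For L: α = {s B}, β = {s p, N p r}. Rewrite as L → β L' and L' → α L' | ε.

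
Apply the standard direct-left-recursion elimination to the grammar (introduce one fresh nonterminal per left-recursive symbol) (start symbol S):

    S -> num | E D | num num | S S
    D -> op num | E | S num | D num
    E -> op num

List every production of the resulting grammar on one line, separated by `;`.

S -> num S' | E D S' | num num S'; D -> op num D' | E D' | S num D'; E -> op num; S' -> S S' | ε; D' -> num D' | ε

S, D are directly left-recursive.
For S: α = {S}, β = {num, E D, num num}. Rewrite as S → β S' and S' → α S' | ε.
For D: α = {num}, β = {op num, E, S num}. Rewrite as D → β D' and D' → α D' | ε.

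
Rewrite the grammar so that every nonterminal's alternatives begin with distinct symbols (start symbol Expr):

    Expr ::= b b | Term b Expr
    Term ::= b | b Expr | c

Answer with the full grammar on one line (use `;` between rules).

Term has alternatives sharing prefix 'b': factor to Term → b Term1 with Term1 → ε | Expr.

Expr ::= b b | Term b Expr; Term ::= c | b Term1; Term1 ::= ε | Expr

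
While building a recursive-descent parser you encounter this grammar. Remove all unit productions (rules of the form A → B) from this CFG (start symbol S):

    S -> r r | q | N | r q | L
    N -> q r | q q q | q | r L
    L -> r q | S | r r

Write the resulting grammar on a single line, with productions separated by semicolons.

S -> r q | r r | q | q r | q q q | r L; N -> q r | q q q | q | r L; L -> r q | r r | q | q r | q q q | r L

Unit pairs: L ⇒* {N, S}; S ⇒* {L, N}.
For every A with A ⇒* B via unit rules, add B's non-unit alternatives to A; then delete every rule of the form X → Y.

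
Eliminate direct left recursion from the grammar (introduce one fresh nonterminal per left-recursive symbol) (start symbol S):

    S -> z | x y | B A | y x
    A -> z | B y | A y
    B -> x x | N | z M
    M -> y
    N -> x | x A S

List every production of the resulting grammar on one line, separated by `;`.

S -> z | x y | B A | y x; A -> z A' | B y A'; B -> x x | N | z M; M -> y; N -> x | x A S; A' -> y A' | ε

A is directly left-recursive.
For A: α = {y}, β = {z, B y}. Rewrite as A → β A' and A' → α A' | ε.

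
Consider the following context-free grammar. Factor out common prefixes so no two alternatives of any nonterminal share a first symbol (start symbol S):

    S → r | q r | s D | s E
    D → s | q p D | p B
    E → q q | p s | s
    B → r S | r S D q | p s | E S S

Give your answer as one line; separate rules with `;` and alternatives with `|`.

S → r | q r | s S'; D → s | q p D | p B; E → q q | p s | s; B → p s | E S S | r S B'; S' → D | E; B' → ε | D q

S has alternatives sharing prefix 's': factor to S → s S' with S' → D | E.
B has alternatives sharing prefix 'r S': factor to B → r S B' with B' → ε | D q.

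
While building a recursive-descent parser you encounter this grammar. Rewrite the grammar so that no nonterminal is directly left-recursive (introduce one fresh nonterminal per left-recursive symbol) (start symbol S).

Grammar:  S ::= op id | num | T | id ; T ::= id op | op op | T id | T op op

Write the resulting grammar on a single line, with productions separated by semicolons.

T is directly left-recursive.
For T: α = {id, op op}, β = {id op, op op}. Rewrite as T → β T' and T' → α T' | ε.

S ::= op id | num | T | id; T ::= id op T' | op op T'; T' ::= id T' | op op T' | ε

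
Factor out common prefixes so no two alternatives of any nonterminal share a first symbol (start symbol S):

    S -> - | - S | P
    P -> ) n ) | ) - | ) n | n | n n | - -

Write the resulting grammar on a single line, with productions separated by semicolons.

S has alternatives sharing prefix '-': factor to S → - S' with S' → ε | S.
P has alternatives sharing prefix ')': factor to P → ) P' with P' → n ) | - | n.
P has alternatives sharing prefix 'n': factor to P → n P'' with P'' → ε | n.
P' has alternatives sharing prefix 'n': factor to P' → n P''' with P''' → ) | ε.

S -> P | - S'; P -> - - | ) P' | n P''; S' -> ε | S; P' -> - | n P'''; P'' -> ε | n; P''' -> ) | ε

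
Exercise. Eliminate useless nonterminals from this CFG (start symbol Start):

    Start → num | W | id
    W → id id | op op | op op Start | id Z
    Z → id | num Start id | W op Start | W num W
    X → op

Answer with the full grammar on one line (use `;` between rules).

Generating nonterminals: {Start, W, X, Z}.
Reachable from Start after that: {Start, W, Z}.
Removed useless symbols: {X} and every production mentioning them.

Start → num | W | id; W → id id | op op | op op Start | id Z; Z → id | num Start id | W op Start | W num W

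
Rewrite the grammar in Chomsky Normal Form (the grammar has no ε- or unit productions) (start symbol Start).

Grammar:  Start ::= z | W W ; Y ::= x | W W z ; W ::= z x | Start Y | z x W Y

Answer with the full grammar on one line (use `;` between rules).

Start ::= z | W W; Y ::= x | W Y1; W ::= X1 X2 | Start Y | X1 Y2; X1 ::= z; X2 ::= x; Y1 ::= W X1; Y2 ::= X2 Y3; Y3 ::= W Y

Introduce a nonterminal for each terminal appearing in a rule of length ≥ 2: X1 → z, X2 → x.
Binarize each right-hand side of length ≥ 3 by chaining fresh nonterminals (Y1, Y2, …): affected rules were Y → W W X1; W → X1 X2 W Y.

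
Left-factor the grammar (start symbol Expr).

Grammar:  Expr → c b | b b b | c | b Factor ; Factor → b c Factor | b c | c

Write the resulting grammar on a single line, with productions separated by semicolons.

Expr has alternatives sharing prefix 'c': factor to Expr → c Expr1 with Expr1 → b | ε.
Expr has alternatives sharing prefix 'b': factor to Expr → b Expr2 with Expr2 → b b | Factor.
Factor has alternatives sharing prefix 'b c': factor to Factor → b c Factor1 with Factor1 → Factor | ε.

Expr → c Expr1 | b Expr2; Factor → c | b c Factor1; Expr1 → b | ε; Expr2 → b b | Factor; Factor1 → Factor | ε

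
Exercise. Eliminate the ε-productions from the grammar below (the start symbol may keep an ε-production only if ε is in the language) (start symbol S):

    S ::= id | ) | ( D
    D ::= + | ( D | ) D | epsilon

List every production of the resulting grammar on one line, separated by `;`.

Nullable set = {D}.
ε ∉ L(G), so no ε-production is kept.
Add the nullable-subset variants: S → ( D gives ( D | (. D → ( D gives ( D | (. D → ) D gives ) D | ).

S ::= id | ) | ( D | (; D ::= + | ( D | ( | ) D | )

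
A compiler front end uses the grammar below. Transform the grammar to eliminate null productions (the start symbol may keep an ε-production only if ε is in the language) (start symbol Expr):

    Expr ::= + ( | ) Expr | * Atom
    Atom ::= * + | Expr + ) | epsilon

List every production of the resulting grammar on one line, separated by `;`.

Nullable set = {Atom}.
ε ∉ L(G), so no ε-production is kept.
For each production, add variants omitting each subset of nullable occurrences: Expr → * Atom gives * Atom | *.

Expr ::= + ( | ) Expr | * Atom | *; Atom ::= * + | Expr + )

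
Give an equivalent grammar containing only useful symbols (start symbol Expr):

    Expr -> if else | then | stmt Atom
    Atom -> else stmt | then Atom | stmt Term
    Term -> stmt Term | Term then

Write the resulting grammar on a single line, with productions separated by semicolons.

Generating nonterminals: {Atom, Expr}.
Reachable from Expr after that: {Atom, Expr}.
Removed useless symbols: {Term} and every production mentioning them.

Expr -> if else | then | stmt Atom; Atom -> else stmt | then Atom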